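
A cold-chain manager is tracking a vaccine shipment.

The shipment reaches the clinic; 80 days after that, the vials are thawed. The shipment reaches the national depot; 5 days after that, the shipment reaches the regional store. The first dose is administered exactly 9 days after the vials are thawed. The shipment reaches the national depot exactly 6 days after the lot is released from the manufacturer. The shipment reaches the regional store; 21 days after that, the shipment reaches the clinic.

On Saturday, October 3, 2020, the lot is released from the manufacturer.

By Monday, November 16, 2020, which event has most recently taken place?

The shipment reaches the clinic

The lot is released from the manufacturer: Oct 3, 2020.
The shipment reaches the national depot: Oct 3, 2020 + 6 days = Oct 9, 2020.
The shipment reaches the regional store: Oct 9, 2020 + 5 days = Oct 14, 2020.
The shipment reaches the clinic: Oct 14, 2020 + 21 days = Nov 4, 2020.
The vials are thawed: Nov 4, 2020 + 80 days = Jan 23, 2021.
The first dose is administered: Jan 23, 2021 + 9 days = Feb 1, 2021.
Nov 16, 2020 falls between when the shipment reaches the clinic (Nov 4, 2020) and when the vials are thawed (Jan 23, 2021).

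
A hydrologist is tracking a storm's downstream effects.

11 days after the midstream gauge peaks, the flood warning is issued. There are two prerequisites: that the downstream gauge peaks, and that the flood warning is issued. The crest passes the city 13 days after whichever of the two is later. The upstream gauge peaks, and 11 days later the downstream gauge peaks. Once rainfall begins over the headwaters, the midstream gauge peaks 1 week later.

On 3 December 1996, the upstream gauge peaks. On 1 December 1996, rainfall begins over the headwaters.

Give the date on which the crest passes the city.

1 January 1997

The upstream gauge peaks: Dec 3, 1996.
The downstream gauge peaks: Dec 3, 1996 + 11 days = Dec 14, 1996.
Rainfall begins over the headwaters: Dec 1, 1996.
The midstream gauge peaks: Dec 1, 1996 + 1 week = Dec 8, 1996.
The flood warning is issued: Dec 8, 1996 + 11 days = Dec 19, 1996.
Both prerequisites met — the downstream gauge peaks (Dec 14, 1996), the flood warning is issued (Dec 19, 1996); the later is Dec 19, 1996.
The crest passes the city: Dec 19, 1996 + 13 days = Jan 1, 1997.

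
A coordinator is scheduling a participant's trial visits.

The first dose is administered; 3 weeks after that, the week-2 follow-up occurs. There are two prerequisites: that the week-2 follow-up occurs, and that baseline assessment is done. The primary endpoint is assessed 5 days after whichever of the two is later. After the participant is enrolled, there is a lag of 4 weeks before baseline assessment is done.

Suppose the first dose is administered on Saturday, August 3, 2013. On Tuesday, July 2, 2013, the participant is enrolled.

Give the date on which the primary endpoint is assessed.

Thursday, August 29, 2013

The first dose is administered: Aug 3, 2013.
The week-2 follow-up occurs: Aug 3, 2013 + 3 weeks = Aug 24, 2013.
The participant is enrolled: Jul 2, 2013.
Baseline assessment is done: Jul 2, 2013 + 4 weeks = Jul 30, 2013.
Both prerequisites met — the week-2 follow-up occurs (Aug 24, 2013), baseline assessment is done (Jul 30, 2013); the later is Aug 24, 2013.
The primary endpoint is assessed: Aug 24, 2013 + 5 days = Aug 29, 2013.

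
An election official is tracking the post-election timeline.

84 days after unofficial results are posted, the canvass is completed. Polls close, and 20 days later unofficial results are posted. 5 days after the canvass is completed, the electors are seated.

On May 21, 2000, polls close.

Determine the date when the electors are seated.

September 7, 2000

Polls close: May 21, 2000.
Unofficial results are posted: May 21, 2000 + 20 days = Jun 10, 2000.
The canvass is completed: Jun 10, 2000 + 84 days = Sep 2, 2000.
The electors are seated: Sep 2, 2000 + 5 days = Sep 7, 2000.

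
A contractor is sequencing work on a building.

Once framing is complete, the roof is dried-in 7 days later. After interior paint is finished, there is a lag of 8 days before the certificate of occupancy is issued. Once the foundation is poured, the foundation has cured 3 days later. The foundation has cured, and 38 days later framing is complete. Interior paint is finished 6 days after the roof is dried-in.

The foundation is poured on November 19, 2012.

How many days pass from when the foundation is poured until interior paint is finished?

Causal path: the foundation is poured → the foundation has cured → framing is complete → the roof is dried-in → interior paint is finished.
Total delay along the path: 3 + 38 + 7 + 6 = 54 days.

54 days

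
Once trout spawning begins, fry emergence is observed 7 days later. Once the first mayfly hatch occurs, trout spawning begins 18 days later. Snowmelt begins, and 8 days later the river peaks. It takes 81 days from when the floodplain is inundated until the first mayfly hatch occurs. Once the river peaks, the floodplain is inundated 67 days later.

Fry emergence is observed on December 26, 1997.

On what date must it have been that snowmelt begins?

June 28, 1997

Fry emergence is observed: Dec 26, 1997.
Trout spawning begins: Dec 26, 1997 − 7 days = Dec 19, 1997.
The first mayfly hatch occurs: Dec 19, 1997 − 18 days = Dec 1, 1997.
The floodplain is inundated: Dec 1, 1997 − 81 days = Sep 11, 1997.
The river peaks: Sep 11, 1997 − 67 days = Jul 6, 1997.
Snowmelt begins: Jul 6, 1997 − 8 days = Jun 28, 1997.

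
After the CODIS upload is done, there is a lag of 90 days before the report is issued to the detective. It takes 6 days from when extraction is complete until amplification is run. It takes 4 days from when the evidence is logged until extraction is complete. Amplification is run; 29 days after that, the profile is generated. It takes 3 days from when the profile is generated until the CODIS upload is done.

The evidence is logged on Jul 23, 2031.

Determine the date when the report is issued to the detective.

Dec 2, 2031

The evidence is logged: Jul 23, 2031.
Extraction is complete: Jul 23, 2031 + 4 days = Jul 27, 2031.
Amplification is run: Jul 27, 2031 + 6 days = Aug 2, 2031.
The profile is generated: Aug 2, 2031 + 29 days = Aug 31, 2031.
The CODIS upload is done: Aug 31, 2031 + 3 days = Sep 3, 2031.
The report is issued to the detective: Sep 3, 2031 + 90 days = Dec 2, 2031.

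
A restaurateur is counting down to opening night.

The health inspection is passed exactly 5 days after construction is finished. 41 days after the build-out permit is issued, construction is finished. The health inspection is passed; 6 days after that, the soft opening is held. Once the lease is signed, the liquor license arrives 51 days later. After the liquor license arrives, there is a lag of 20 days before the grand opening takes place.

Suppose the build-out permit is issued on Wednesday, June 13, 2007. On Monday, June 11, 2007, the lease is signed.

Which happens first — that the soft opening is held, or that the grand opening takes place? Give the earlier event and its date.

The soft opening is held — Saturday, August 4, 2007

The build-out permit is issued: Jun 13, 2007.
Construction is finished: Jun 13, 2007 + 41 days = Jul 24, 2007.
The health inspection is passed: Jul 24, 2007 + 5 days = Jul 29, 2007.
The soft opening is held: Jul 29, 2007 + 6 days = Aug 4, 2007.
The lease is signed: Jun 11, 2007.
The liquor license arrives: Jun 11, 2007 + 51 days = Aug 1, 2007.
The grand opening takes place: Aug 1, 2007 + 20 days = Aug 21, 2007.
Comparing: the soft opening is held on Aug 4, 2007 vs the grand opening takes place on Aug 21, 2007. Earlier: the soft opening is held.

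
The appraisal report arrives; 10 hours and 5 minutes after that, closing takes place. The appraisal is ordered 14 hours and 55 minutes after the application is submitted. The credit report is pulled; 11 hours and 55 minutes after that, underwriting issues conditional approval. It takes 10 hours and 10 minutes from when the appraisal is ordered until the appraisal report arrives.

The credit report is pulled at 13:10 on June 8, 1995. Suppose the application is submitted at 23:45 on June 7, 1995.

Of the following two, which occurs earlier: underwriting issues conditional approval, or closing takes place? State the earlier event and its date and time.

Underwriting issues conditional approval — 01:05 on June 9, 1995

The credit report is pulled: 13:10 Jun 8, 1995.
Underwriting issues conditional approval: 13:10 Jun 8, 1995 + 11h55m = 01:05 Jun 9, 1995.
The application is submitted: 23:45 Jun 7, 1995.
The appraisal is ordered: 23:45 Jun 7, 1995 + 14h55m = 14:40 Jun 8, 1995.
The appraisal report arrives: 14:40 Jun 8, 1995 + 10h10m = 00:50 Jun 9, 1995.
Closing takes place: 00:50 Jun 9, 1995 + 10h05m = 10:55 Jun 9, 1995.
Comparing: underwriting issues conditional approval at 01:05 Jun 9, 1995 vs closing takes place at 10:55 Jun 9, 1995. Earlier: underwriting issues conditional approval.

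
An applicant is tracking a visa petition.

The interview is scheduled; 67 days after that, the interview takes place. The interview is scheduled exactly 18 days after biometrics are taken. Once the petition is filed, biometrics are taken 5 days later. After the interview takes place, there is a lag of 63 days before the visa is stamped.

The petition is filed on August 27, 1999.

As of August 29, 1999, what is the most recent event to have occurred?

The petition is filed: Aug 27, 1999.
Biometrics are taken: Aug 27, 1999 + 5 days = Sep 1, 1999.
The interview is scheduled: Sep 1, 1999 + 18 days = Sep 19, 1999.
The interview takes place: Sep 19, 1999 + 67 days = Nov 25, 1999.
The visa is stamped: Nov 25, 1999 + 63 days = Jan 27, 2000.
Aug 29, 1999 falls between when the petition is filed (Aug 27, 1999) and when biometrics are taken (Sep 1, 1999).

The petition is filed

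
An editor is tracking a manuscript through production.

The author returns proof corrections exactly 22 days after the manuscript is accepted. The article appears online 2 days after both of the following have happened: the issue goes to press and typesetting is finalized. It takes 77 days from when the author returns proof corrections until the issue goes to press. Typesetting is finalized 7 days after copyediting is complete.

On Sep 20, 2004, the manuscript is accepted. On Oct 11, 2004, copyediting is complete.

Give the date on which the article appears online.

The manuscript is accepted: Sep 20, 2004.
The author returns proof corrections: Sep 20, 2004 + 22 days = Oct 12, 2004.
The issue goes to press: Oct 12, 2004 + 77 days = Dec 28, 2004.
Copyediting is complete: Oct 11, 2004.
Typesetting is finalized: Oct 11, 2004 + 7 days = Oct 18, 2004.
Both prerequisites met — the issue goes to press (Dec 28, 2004), typesetting is finalized (Oct 18, 2004); the later is Dec 28, 2004.
The article appears online: Dec 28, 2004 + 2 days = Dec 30, 2004.

Dec 30, 2004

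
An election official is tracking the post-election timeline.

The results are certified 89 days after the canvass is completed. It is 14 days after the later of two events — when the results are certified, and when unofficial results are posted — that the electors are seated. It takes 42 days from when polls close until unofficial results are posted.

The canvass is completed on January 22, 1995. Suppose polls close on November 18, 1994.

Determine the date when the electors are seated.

The canvass is completed: Jan 22, 1995.
The results are certified: Jan 22, 1995 + 89 days = Apr 21, 1995.
Polls close: Nov 18, 1994.
Unofficial results are posted: Nov 18, 1994 + 42 days = Dec 30, 1994.
Both prerequisites met — the results are certified (Apr 21, 1995), unofficial results are posted (Dec 30, 1994); the later is Apr 21, 1995.
The electors are seated: Apr 21, 1995 + 14 days = May 5, 1995.

May 5, 1995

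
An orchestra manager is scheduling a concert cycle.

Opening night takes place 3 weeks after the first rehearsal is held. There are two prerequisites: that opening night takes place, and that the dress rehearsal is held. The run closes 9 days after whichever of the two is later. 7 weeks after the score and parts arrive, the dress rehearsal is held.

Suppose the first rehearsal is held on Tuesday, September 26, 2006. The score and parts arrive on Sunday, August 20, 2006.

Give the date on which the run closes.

The first rehearsal is held: Sep 26, 2006.
Opening night takes place: Sep 26, 2006 + 3 weeks = Oct 17, 2006.
The score and parts arrive: Aug 20, 2006.
The dress rehearsal is held: Aug 20, 2006 + 7 weeks = Oct 8, 2006.
Both prerequisites met — opening night takes place (Oct 17, 2006), the dress rehearsal is held (Oct 8, 2006); the later is Oct 17, 2006.
The run closes: Oct 17, 2006 + 9 days = Oct 26, 2006.

Thursday, October 26, 2006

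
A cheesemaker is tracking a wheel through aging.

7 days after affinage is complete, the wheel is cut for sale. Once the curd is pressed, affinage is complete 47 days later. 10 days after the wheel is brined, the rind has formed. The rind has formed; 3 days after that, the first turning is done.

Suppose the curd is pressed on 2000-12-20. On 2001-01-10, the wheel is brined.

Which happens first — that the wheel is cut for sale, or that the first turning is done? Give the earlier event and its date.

The first turning is done — 2001-01-23

The curd is pressed: Dec 20, 2000.
Affinage is complete: Dec 20, 2000 + 47 days = Feb 5, 2001.
The wheel is cut for sale: Feb 5, 2001 + 7 days = Feb 12, 2001.
The wheel is brined: Jan 10, 2001.
The rind has formed: Jan 10, 2001 + 10 days = Jan 20, 2001.
The first turning is done: Jan 20, 2001 + 3 days = Jan 23, 2001.
Comparing: the wheel is cut for sale on Feb 12, 2001 vs the first turning is done on Jan 23, 2001. Earlier: the first turning is done.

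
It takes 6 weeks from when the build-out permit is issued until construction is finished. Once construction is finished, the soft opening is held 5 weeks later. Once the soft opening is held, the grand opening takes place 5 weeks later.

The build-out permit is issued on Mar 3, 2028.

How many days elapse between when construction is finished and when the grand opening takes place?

Causal path: construction is finished → the soft opening is held → the grand opening takes place.
Total delay along the path: 5 + 5 weeks = 10 weeks = 70 days.

70 days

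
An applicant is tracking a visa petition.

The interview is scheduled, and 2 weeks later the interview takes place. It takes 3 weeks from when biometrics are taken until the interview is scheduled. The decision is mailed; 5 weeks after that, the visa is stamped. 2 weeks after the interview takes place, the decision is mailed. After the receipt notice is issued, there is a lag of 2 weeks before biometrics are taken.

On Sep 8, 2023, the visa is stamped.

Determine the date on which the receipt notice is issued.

The visa is stamped: Sep 8, 2023.
The decision is mailed: Sep 8, 2023 − 5 weeks = Aug 4, 2023.
The interview takes place: Aug 4, 2023 − 2 weeks = Jul 21, 2023.
The interview is scheduled: Jul 21, 2023 − 2 weeks = Jul 7, 2023.
Biometrics are taken: Jul 7, 2023 − 3 weeks = Jun 16, 2023.
The receipt notice is issued: Jun 16, 2023 − 2 weeks = Jun 2, 2023.

Jun 2, 2023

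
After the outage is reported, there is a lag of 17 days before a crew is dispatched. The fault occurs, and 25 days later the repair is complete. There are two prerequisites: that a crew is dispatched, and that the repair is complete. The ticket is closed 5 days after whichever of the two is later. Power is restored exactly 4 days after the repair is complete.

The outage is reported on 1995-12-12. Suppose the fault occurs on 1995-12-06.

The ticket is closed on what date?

The outage is reported: Dec 12, 1995.
A crew is dispatched: Dec 12, 1995 + 17 days = Dec 29, 1995.
The fault occurs: Dec 6, 1995.
The repair is complete: Dec 6, 1995 + 25 days = Dec 31, 1995.
Both prerequisites met — a crew is dispatched (Dec 29, 1995), the repair is complete (Dec 31, 1995); the later is Dec 31, 1995.
The ticket is closed: Dec 31, 1995 + 5 days = Jan 5, 1996.

1996-01-05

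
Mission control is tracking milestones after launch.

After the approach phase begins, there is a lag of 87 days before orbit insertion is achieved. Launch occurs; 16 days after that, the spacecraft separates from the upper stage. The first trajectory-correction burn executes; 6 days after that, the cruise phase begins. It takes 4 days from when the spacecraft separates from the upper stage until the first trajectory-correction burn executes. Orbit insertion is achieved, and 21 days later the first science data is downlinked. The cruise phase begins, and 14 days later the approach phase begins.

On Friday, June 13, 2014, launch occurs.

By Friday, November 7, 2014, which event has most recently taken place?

Orbit insertion is achieved

Launch occurs: Jun 13, 2014.
The spacecraft separates from the upper stage: Jun 13, 2014 + 16 days = Jun 29, 2014.
The first trajectory-correction burn executes: Jun 29, 2014 + 4 days = Jul 3, 2014.
The cruise phase begins: Jul 3, 2014 + 6 days = Jul 9, 2014.
The approach phase begins: Jul 9, 2014 + 14 days = Jul 23, 2014.
Orbit insertion is achieved: Jul 23, 2014 + 87 days = Oct 18, 2014.
The first science data is downlinked: Oct 18, 2014 + 21 days = Nov 8, 2014.
Nov 7, 2014 falls between when orbit insertion is achieved (Oct 18, 2014) and when the first science data is downlinked (Nov 8, 2014).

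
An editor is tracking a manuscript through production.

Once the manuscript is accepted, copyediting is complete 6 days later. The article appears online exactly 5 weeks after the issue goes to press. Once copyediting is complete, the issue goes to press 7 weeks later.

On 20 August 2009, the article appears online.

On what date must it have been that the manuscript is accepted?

The article appears online: Aug 20, 2009.
The issue goes to press: Aug 20, 2009 − 5 weeks = Jul 16, 2009.
Copyediting is complete: Jul 16, 2009 − 7 weeks = May 28, 2009.
The manuscript is accepted: May 28, 2009 − 6 days = May 22, 2009.

22 May 2009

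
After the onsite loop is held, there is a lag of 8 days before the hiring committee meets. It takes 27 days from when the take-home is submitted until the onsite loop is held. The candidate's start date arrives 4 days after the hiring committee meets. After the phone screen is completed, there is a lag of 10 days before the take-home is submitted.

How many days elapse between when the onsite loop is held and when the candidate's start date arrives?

12 days

Causal path: the onsite loop is held → the hiring committee meets → the candidate's start date arrives.
Total delay along the path: 8 + 4 = 12 days.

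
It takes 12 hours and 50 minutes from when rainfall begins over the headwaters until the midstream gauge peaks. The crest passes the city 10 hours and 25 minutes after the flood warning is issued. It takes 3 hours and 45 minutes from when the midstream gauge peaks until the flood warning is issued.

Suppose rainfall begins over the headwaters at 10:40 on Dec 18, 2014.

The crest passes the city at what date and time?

Rainfall begins over the headwaters: 10:40 Dec 18, 2014.
The midstream gauge peaks: 10:40 Dec 18, 2014 + 12h50m = 23:30 Dec 18, 2014.
The flood warning is issued: 23:30 Dec 18, 2014 + 3h45m = 03:15 Dec 19, 2014.
The crest passes the city: 03:15 Dec 19, 2014 + 10h25m = 13:40 Dec 19, 2014.

13:40 on Dec 19, 2014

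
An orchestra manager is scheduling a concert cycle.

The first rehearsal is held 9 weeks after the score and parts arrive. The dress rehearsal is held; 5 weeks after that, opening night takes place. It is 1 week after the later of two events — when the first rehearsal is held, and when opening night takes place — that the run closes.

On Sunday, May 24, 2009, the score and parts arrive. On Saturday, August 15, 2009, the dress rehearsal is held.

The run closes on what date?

The score and parts arrive: May 24, 2009.
The first rehearsal is held: May 24, 2009 + 9 weeks = Jul 26, 2009.
The dress rehearsal is held: Aug 15, 2009.
Opening night takes place: Aug 15, 2009 + 5 weeks = Sep 19, 2009.
Both prerequisites met — the first rehearsal is held (Jul 26, 2009), opening night takes place (Sep 19, 2009); the later is Sep 19, 2009.
The run closes: Sep 19, 2009 + 1 week = Sep 26, 2009.

Saturday, September 26, 2009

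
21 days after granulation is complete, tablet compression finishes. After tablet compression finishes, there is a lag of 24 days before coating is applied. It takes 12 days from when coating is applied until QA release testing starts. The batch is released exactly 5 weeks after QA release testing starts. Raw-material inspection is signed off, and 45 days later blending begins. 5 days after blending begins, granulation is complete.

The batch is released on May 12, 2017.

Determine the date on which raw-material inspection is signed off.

Dec 21, 2016

The batch is released: May 12, 2017.
QA release testing starts: May 12, 2017 − 5 weeks = Apr 7, 2017.
Coating is applied: Apr 7, 2017 − 12 days = Mar 26, 2017.
Tablet compression finishes: Mar 26, 2017 − 24 days = Mar 2, 2017.
Granulation is complete: Mar 2, 2017 − 21 days = Feb 9, 2017.
Blending begins: Feb 9, 2017 − 5 days = Feb 4, 2017.
Raw-material inspection is signed off: Feb 4, 2017 − 45 days = Dec 21, 2016.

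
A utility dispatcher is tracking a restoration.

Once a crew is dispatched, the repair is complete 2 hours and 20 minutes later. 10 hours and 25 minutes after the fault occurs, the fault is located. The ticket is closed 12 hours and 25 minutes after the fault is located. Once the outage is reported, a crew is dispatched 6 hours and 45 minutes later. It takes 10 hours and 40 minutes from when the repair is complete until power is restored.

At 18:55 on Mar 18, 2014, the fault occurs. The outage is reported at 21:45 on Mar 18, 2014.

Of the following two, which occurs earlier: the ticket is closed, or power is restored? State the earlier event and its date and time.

Power is restored — 17:30 on Mar 19, 2014

The fault occurs: 18:55 Mar 18, 2014.
The fault is located: 18:55 Mar 18, 2014 + 10h25m = 05:20 Mar 19, 2014.
The ticket is closed: 05:20 Mar 19, 2014 + 12h25m = 17:45 Mar 19, 2014.
The outage is reported: 21:45 Mar 18, 2014.
A crew is dispatched: 21:45 Mar 18, 2014 + 6h45m = 04:30 Mar 19, 2014.
The repair is complete: 04:30 Mar 19, 2014 + 2h20m = 06:50 Mar 19, 2014.
Power is restored: 06:50 Mar 19, 2014 + 10h40m = 17:30 Mar 19, 2014.
Comparing: the ticket is closed at 17:45 Mar 19, 2014 vs power is restored at 17:30 Mar 19, 2014. Earlier: power is restored.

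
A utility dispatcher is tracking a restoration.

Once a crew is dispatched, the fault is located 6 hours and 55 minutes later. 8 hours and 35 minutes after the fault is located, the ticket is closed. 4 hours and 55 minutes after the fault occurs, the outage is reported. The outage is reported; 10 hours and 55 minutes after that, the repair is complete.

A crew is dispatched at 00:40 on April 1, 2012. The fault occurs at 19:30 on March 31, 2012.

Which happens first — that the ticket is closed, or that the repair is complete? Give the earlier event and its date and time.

The repair is complete — 11:20 on April 1, 2012

A crew is dispatched: 00:40 Apr 1, 2012.
The fault is located: 00:40 Apr 1, 2012 + 6h55m = 07:35 Apr 1, 2012.
The ticket is closed: 07:35 Apr 1, 2012 + 8h35m = 16:10 Apr 1, 2012.
The fault occurs: 19:30 Mar 31, 2012.
The outage is reported: 19:30 Mar 31, 2012 + 4h55m = 00:25 Apr 1, 2012.
The repair is complete: 00:25 Apr 1, 2012 + 10h55m = 11:20 Apr 1, 2012.
Comparing: the ticket is closed at 16:10 Apr 1, 2012 vs the repair is complete at 11:20 Apr 1, 2012. Earlier: the repair is complete.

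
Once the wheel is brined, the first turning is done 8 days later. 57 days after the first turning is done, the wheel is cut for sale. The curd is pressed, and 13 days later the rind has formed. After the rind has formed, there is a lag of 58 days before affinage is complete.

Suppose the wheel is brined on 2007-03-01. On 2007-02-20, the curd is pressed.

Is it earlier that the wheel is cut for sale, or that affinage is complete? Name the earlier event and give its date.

The wheel is brined: Mar 1, 2007.
The first turning is done: Mar 1, 2007 + 8 days = Mar 9, 2007.
The wheel is cut for sale: Mar 9, 2007 + 57 days = May 5, 2007.
The curd is pressed: Feb 20, 2007.
The rind has formed: Feb 20, 2007 + 13 days = Mar 5, 2007.
Affinage is complete: Mar 5, 2007 + 58 days = May 2, 2007.
Comparing: the wheel is cut for sale on May 5, 2007 vs affinage is complete on May 2, 2007. Earlier: affinage is complete.

Affinage is complete — 2007-05-02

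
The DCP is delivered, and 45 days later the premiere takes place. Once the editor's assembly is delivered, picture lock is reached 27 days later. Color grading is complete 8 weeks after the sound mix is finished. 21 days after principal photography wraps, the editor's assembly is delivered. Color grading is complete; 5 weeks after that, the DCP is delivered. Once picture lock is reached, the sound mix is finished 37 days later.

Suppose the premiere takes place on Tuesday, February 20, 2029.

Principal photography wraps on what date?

Friday, July 14, 2028

The premiere takes place: Feb 20, 2029.
The DCP is delivered: Feb 20, 2029 − 45 days = Jan 6, 2029.
Color grading is complete: Jan 6, 2029 − 5 weeks = Dec 2, 2028.
The sound mix is finished: Dec 2, 2028 − 8 weeks = Oct 7, 2028.
Picture lock is reached: Oct 7, 2028 − 37 days = Aug 31, 2028.
The editor's assembly is delivered: Aug 31, 2028 − 27 days = Aug 4, 2028.
Principal photography wraps: Aug 4, 2028 − 21 days = Jul 14, 2028.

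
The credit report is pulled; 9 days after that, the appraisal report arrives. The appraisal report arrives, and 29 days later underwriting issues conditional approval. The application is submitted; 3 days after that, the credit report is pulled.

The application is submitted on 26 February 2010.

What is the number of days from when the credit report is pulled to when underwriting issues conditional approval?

38 days

Causal path: the credit report is pulled → the appraisal report arrives → underwriting issues conditional approval.
Total delay along the path: 9 + 29 = 38 days.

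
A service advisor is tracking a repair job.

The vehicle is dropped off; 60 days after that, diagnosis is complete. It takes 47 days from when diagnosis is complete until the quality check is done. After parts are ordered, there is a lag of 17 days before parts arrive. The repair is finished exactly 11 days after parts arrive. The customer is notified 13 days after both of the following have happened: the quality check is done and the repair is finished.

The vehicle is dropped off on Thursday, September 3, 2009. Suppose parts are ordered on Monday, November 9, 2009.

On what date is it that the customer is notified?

Friday, January 1, 2010

The vehicle is dropped off: Sep 3, 2009.
Diagnosis is complete: Sep 3, 2009 + 60 days = Nov 2, 2009.
The quality check is done: Nov 2, 2009 + 47 days = Dec 19, 2009.
Parts are ordered: Nov 9, 2009.
Parts arrive: Nov 9, 2009 + 17 days = Nov 26, 2009.
The repair is finished: Nov 26, 2009 + 11 days = Dec 7, 2009.
Both prerequisites met — the quality check is done (Dec 19, 2009), the repair is finished (Dec 7, 2009); the later is Dec 19, 2009.
The customer is notified: Dec 19, 2009 + 13 days = Jan 1, 2010.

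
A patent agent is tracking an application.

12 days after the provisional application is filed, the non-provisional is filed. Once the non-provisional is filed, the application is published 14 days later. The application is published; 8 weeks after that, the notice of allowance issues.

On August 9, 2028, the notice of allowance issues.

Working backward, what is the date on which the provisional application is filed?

The notice of allowance issues: Aug 9, 2028.
The application is published: Aug 9, 2028 − 8 weeks = Jun 14, 2028.
The non-provisional is filed: Jun 14, 2028 − 14 days = May 31, 2028.
The provisional application is filed: May 31, 2028 − 12 days = May 19, 2028.

May 19, 2028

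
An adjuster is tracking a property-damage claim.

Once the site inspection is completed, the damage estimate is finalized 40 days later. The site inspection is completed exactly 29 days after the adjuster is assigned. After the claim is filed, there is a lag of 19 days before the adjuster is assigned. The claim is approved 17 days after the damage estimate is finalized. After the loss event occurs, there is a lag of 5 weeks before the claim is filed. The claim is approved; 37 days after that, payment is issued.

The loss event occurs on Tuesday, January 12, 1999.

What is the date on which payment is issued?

The loss event occurs: Jan 12, 1999.
The claim is filed: Jan 12, 1999 + 5 weeks = Feb 16, 1999.
The adjuster is assigned: Feb 16, 1999 + 19 days = Mar 7, 1999.
The site inspection is completed: Mar 7, 1999 + 29 days = Apr 5, 1999.
The damage estimate is finalized: Apr 5, 1999 + 40 days = May 15, 1999.
The claim is approved: May 15, 1999 + 17 days = Jun 1, 1999.
Payment is issued: Jun 1, 1999 + 37 days = Jul 8, 1999.

Thursday, July 8, 1999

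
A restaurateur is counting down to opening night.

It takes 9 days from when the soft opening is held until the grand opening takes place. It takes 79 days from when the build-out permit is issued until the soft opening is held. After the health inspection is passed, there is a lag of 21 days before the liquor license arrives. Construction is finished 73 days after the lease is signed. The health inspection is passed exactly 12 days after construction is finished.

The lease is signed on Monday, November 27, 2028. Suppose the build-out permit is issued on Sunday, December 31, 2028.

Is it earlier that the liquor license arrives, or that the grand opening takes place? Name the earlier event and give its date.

The lease is signed: Nov 27, 2028.
Construction is finished: Nov 27, 2028 + 73 days = Feb 8, 2029.
The health inspection is passed: Feb 8, 2029 + 12 days = Feb 20, 2029.
The liquor license arrives: Feb 20, 2029 + 21 days = Mar 13, 2029.
The build-out permit is issued: Dec 31, 2028.
The soft opening is held: Dec 31, 2028 + 79 days = Mar 20, 2029.
The grand opening takes place: Mar 20, 2029 + 9 days = Mar 29, 2029.
Comparing: the liquor license arrives on Mar 13, 2029 vs the grand opening takes place on Mar 29, 2029. Earlier: the liquor license arrives.

The liquor license arrives — Tuesday, March 13, 2029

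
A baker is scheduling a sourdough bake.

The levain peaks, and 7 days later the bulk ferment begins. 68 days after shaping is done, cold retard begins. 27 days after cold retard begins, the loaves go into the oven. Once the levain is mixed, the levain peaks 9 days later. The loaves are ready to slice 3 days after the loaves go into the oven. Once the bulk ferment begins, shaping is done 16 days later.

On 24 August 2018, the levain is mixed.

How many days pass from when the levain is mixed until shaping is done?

Causal path: the levain is mixed → the levain peaks → the bulk ferment begins → shaping is done.
Total delay along the path: 9 + 7 + 16 = 32 days.

32 days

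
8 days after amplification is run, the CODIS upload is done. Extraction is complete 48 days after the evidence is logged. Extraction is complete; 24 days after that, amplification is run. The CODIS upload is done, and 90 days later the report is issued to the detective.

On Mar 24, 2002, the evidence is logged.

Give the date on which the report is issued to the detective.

Sep 10, 2002

The evidence is logged: Mar 24, 2002.
Extraction is complete: Mar 24, 2002 + 48 days = May 11, 2002.
Amplification is run: May 11, 2002 + 24 days = Jun 4, 2002.
The CODIS upload is done: Jun 4, 2002 + 8 days = Jun 12, 2002.
The report is issued to the detective: Jun 12, 2002 + 90 days = Sep 10, 2002.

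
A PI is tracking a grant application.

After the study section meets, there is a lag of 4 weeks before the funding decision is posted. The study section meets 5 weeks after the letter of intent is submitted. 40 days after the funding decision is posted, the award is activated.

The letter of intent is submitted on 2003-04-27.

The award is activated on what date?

The letter of intent is submitted: Apr 27, 2003.
The study section meets: Apr 27, 2003 + 5 weeks = Jun 1, 2003.
The funding decision is posted: Jun 1, 2003 + 4 weeks = Jun 29, 2003.
The award is activated: Jun 29, 2003 + 40 days = Aug 8, 2003.

2003-08-08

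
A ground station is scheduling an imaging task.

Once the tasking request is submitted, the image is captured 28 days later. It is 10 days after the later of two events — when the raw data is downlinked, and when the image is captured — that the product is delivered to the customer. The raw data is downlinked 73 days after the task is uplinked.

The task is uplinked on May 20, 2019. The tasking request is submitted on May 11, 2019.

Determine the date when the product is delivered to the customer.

Aug 11, 2019

The task is uplinked: May 20, 2019.
The raw data is downlinked: May 20, 2019 + 73 days = Aug 1, 2019.
The tasking request is submitted: May 11, 2019.
The image is captured: May 11, 2019 + 28 days = Jun 8, 2019.
Both prerequisites met — the raw data is downlinked (Aug 1, 2019), the image is captured (Jun 8, 2019); the later is Aug 1, 2019.
The product is delivered to the customer: Aug 1, 2019 + 10 days = Aug 11, 2019.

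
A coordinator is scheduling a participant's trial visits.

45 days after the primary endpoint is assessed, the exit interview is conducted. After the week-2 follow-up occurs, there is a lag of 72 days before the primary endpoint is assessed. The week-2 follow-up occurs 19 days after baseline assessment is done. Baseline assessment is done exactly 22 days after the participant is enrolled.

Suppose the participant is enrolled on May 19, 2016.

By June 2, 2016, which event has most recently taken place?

The participant is enrolled: May 19, 2016.
Baseline assessment is done: May 19, 2016 + 22 days = Jun 10, 2016.
The week-2 follow-up occurs: Jun 10, 2016 + 19 days = Jun 29, 2016.
The primary endpoint is assessed: Jun 29, 2016 + 72 days = Sep 9, 2016.
The exit interview is conducted: Sep 9, 2016 + 45 days = Oct 24, 2016.
Jun 2, 2016 falls between when the participant is enrolled (May 19, 2016) and when baseline assessment is done (Jun 10, 2016).

The participant is enrolled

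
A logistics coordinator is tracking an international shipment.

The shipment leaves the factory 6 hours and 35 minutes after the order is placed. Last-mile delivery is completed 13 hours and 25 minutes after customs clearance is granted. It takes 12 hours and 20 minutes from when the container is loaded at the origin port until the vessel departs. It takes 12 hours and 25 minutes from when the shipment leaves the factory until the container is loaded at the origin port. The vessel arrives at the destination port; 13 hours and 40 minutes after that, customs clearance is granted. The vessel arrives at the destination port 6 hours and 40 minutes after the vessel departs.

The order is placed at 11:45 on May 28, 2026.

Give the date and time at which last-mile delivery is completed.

04:50 on May 31, 2026

The order is placed: 11:45 May 28, 2026.
The shipment leaves the factory: 11:45 May 28, 2026 + 6h35m = 18:20 May 28, 2026.
The container is loaded at the origin port: 18:20 May 28, 2026 + 12h25m = 06:45 May 29, 2026.
The vessel departs: 06:45 May 29, 2026 + 12h20m = 19:05 May 29, 2026.
The vessel arrives at the destination port: 19:05 May 29, 2026 + 6h40m = 01:45 May 30, 2026.
Customs clearance is granted: 01:45 May 30, 2026 + 13h40m = 15:25 May 30, 2026.
Last-mile delivery is completed: 15:25 May 30, 2026 + 13h25m = 04:50 May 31, 2026.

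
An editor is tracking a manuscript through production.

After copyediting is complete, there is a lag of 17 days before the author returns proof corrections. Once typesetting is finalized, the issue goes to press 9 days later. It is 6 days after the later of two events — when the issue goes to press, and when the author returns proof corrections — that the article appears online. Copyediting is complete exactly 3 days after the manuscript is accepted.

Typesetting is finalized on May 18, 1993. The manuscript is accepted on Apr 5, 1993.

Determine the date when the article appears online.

Jun 2, 1993

Typesetting is finalized: May 18, 1993.
The issue goes to press: May 18, 1993 + 9 days = May 27, 1993.
The manuscript is accepted: Apr 5, 1993.
Copyediting is complete: Apr 5, 1993 + 3 days = Apr 8, 1993.
The author returns proof corrections: Apr 8, 1993 + 17 days = Apr 25, 1993.
Both prerequisites met — the issue goes to press (May 27, 1993), the author returns proof corrections (Apr 25, 1993); the later is May 27, 1993.
The article appears online: May 27, 1993 + 6 days = Jun 2, 1993.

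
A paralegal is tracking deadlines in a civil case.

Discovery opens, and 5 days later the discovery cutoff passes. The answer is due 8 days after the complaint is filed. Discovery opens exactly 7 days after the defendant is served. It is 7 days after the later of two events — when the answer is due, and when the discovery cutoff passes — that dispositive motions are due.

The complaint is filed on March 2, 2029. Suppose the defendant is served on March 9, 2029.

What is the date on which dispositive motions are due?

The complaint is filed: Mar 2, 2029.
The answer is due: Mar 2, 2029 + 8 days = Mar 10, 2029.
The defendant is served: Mar 9, 2029.
Discovery opens: Mar 9, 2029 + 7 days = Mar 16, 2029.
The discovery cutoff passes: Mar 16, 2029 + 5 days = Mar 21, 2029.
Both prerequisites met — the answer is due (Mar 10, 2029), the discovery cutoff passes (Mar 21, 2029); the later is Mar 21, 2029.
Dispositive motions are due: Mar 21, 2029 + 7 days = Mar 28, 2029.

March 28, 2029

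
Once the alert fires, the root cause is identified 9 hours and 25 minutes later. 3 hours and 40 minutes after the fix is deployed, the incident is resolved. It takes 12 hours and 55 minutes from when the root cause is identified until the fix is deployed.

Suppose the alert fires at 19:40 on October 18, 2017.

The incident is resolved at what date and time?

21:40 on October 19, 2017

The alert fires: 19:40 Oct 18, 2017.
The root cause is identified: 19:40 Oct 18, 2017 + 9h25m = 05:05 Oct 19, 2017.
The fix is deployed: 05:05 Oct 19, 2017 + 12h55m = 18:00 Oct 19, 2017.
The incident is resolved: 18:00 Oct 19, 2017 + 3h40m = 21:40 Oct 19, 2017.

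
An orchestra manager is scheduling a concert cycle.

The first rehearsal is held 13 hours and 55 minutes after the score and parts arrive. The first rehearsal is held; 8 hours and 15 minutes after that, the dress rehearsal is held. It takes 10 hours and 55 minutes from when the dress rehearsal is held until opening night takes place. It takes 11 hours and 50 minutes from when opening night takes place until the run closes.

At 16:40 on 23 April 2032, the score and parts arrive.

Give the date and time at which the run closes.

The score and parts arrive: 16:40 Apr 23, 2032.
The first rehearsal is held: 16:40 Apr 23, 2032 + 13h55m = 06:35 Apr 24, 2032.
The dress rehearsal is held: 06:35 Apr 24, 2032 + 8h15m = 14:50 Apr 24, 2032.
Opening night takes place: 14:50 Apr 24, 2032 + 10h55m = 01:45 Apr 25, 2032.
The run closes: 01:45 Apr 25, 2032 + 11h50m = 13:35 Apr 25, 2032.

13:35 on 25 April 2032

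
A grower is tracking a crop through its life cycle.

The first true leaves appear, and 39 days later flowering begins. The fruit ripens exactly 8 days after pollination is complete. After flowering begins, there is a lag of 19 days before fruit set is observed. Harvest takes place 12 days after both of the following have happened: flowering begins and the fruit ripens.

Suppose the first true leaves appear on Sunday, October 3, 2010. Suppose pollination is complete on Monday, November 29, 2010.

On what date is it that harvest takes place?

Sunday, December 19, 2010

The first true leaves appear: Oct 3, 2010.
Flowering begins: Oct 3, 2010 + 39 days = Nov 11, 2010.
Pollination is complete: Nov 29, 2010.
The fruit ripens: Nov 29, 2010 + 8 days = Dec 7, 2010.
Both prerequisites met — flowering begins (Nov 11, 2010), the fruit ripens (Dec 7, 2010); the later is Dec 7, 2010.
Harvest takes place: Dec 7, 2010 + 12 days = Dec 19, 2010.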